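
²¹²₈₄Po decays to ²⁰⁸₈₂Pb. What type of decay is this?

ΔA = 208 − 212 = -4; ΔZ = 82 − 84 = -2.
A drops by 4 and Z drops by 2 — the signature of alpha emission.

alpha decay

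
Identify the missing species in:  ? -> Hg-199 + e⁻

Au-199

Conserve mass number: A = 199 + 0, so A = 199.
Conserve atomic number: Z = 80 − 1, so Z = 79.
Z = 79 is gold, so the species is Au-199.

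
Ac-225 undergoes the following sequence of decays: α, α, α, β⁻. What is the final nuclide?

Start: (A, Z) = (225, 89).
After α: (221, 87).
After α: (217, 85).
After α: (213, 83).
After β⁻: (213, 84).
Z = 84 is polonium.

Po-213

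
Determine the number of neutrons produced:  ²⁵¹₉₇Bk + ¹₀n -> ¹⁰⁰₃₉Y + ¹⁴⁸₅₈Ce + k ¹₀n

Conserve mass number: 252 = 100 + 148 + k, so k = 252 − 248 = 4.
Check atomic number: 97 = 39 + 58 + 0 = 97. ✓

4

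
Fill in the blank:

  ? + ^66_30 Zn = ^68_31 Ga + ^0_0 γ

Conserve mass number: A + 66 = 68 + 0, so A = 2.
Conserve atomic number: Z + 30 = 31 + 0, so Z = 1.
A = 2 and Z = 1 is ^2_1 H — a deuteron.

deuteron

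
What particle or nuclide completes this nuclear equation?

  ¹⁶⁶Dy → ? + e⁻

Ho-166

Conserve mass number: 166 = A + 0, so A = 166.
Conserve atomic number: 66 = Z − 1, so Z = 67.
Z = 67 is holmium, so the species is ¹⁶⁶Ho.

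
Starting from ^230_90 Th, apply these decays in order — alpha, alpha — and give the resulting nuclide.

Start: (A, Z) = (230, 90).
After α: (226, 88).
After α: (222, 86).
Z = 86 is radon.

Rn-222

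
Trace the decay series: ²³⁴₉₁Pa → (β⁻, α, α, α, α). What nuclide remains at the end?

Start: (A, Z) = (234, 91).
After β⁻: (234, 92).
After α: (230, 90).
After α: (226, 88).
After α: (222, 86).
After α: (218, 84).
Z = 84 is polonium.

Po-218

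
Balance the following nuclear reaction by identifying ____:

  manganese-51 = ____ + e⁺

Cr-51

Conserve mass number: 51 = A + 0, so A = 51.
Conserve atomic number: 25 = Z + 1, so Z = 24.
Z = 24 is chromium, so the species is chromium-51.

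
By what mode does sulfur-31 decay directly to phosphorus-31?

beta-plus decay or electron capture

ΔA = 31 − 31 = 0; ΔZ = 15 − 16 = -1.
A is unchanged and Z drops by 1 — a proton has become a neutron (β⁺ emission or electron capture).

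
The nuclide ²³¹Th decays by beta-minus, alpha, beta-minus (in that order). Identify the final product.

Th-227

Start: (A, Z) = (231, 90).
After β⁻: (231, 91).
After α: (227, 89).
After β⁻: (227, 90).
Z = 90 is thorium.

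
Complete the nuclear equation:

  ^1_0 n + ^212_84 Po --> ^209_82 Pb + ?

Conserve mass number: 1 + 212 = 209 + A, so A = 4.
Conserve atomic number: 0 + 84 = 82 + Z, so Z = 2.
A = 4 and Z = 2 is ^4_2 He — an alpha particle.

alpha particle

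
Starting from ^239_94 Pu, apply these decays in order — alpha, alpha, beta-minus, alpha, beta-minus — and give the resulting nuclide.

Start: (A, Z) = (239, 94).
After α: (235, 92).
After α: (231, 90).
After β⁻: (231, 91).
After α: (227, 89).
After β⁻: (227, 90).
Z = 90 is thorium.

Th-227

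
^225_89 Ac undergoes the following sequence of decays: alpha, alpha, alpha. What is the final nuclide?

Bi-213

Start: (A, Z) = (225, 89).
After α: (221, 87).
After α: (217, 85).
After α: (213, 83).
Z = 83 is bismuth.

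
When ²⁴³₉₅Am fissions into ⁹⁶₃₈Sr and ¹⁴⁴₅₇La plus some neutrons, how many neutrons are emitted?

Conserve mass number: 243 = 96 + 144 + k, so k = 243 − 240 = 3.
Check atomic number: 95 = 38 + 57 + 0 = 95. ✓

3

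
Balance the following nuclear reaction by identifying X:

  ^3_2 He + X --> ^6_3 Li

triton

Conserve mass number: 3 + A = 6, so A = 3.
Conserve atomic number: 2 + Z = 3, so Z = 1.
A = 3 and Z = 1 is ^3_1 H — a triton.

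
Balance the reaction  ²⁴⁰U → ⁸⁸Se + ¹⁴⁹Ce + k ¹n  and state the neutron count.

Conserve mass number: 240 = 88 + 149 + k, so k = 240 − 237 = 3.
Check atomic number: 92 = 34 + 58 + 0 = 92. ✓

3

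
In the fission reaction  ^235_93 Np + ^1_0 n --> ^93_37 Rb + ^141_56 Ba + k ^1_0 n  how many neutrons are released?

Conserve mass number: 236 = 93 + 141 + k, so k = 236 − 234 = 2.
Check atomic number: 93 = 37 + 56 + 0 = 93. ✓

2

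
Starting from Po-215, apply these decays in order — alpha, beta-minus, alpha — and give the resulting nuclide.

Tl-207

Start: (A, Z) = (215, 84).
After α: (211, 82).
After β⁻: (211, 83).
After α: (207, 81).
Z = 81 is thallium.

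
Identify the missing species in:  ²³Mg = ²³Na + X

positron

Conserve mass number: 23 = 23 + A, so A = 0.
Conserve atomic number: 12 = 11 + Z, so Z = 1.
A = 0 and Z = 1 is e⁺ — a positron.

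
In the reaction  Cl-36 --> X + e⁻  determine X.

Ar-36

Conserve mass number: 36 = A + 0, so A = 36.
Conserve atomic number: 17 = Z − 1, so Z = 18.
Z = 18 is argon, so the species is Ar-36.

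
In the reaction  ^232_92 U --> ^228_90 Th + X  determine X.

Conserve mass number: 232 = 228 + A, so A = 4.
Conserve atomic number: 92 = 90 + Z, so Z = 2.
A = 4 and Z = 2 is ^4_2 He — an alpha particle.

alpha particle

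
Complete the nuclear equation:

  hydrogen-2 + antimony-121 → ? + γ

Te-123

Conserve mass number: 2 + 121 = A + 0, so A = 123.
Conserve atomic number: 1 + 51 = Z + 0, so Z = 52.
Z = 52 is tellurium, so the species is tellurium-123.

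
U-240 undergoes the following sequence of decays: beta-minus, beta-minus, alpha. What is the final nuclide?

Start: (A, Z) = (240, 92).
After β⁻: (240, 93).
After β⁻: (240, 94).
After α: (236, 92).
Z = 92 is uranium.

U-236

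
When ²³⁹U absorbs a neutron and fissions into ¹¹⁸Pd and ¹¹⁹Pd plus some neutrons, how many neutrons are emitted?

Conserve mass number: 240 = 118 + 119 + k, so k = 240 − 237 = 3.
Check atomic number: 92 = 46 + 46 + 0 = 92. ✓

3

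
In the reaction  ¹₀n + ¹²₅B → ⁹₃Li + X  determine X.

Conserve mass number: 1 + 12 = 9 + A, so A = 4.
Conserve atomic number: 0 + 5 = 3 + Z, so Z = 2.
A = 4 and Z = 2 is ⁴₂He — an alpha particle.

alpha particle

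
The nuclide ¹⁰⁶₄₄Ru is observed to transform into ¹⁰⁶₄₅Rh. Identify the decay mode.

beta-minus decay

ΔA = 106 − 106 = 0; ΔZ = 45 − 44 = +1.
A is unchanged and Z rises by 1 — a neutron has become a proton (β⁻ decay).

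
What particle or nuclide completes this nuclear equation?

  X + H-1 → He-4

Conserve mass number: A + 1 = 4, so A = 3.
Conserve atomic number: Z + 1 = 2, so Z = 1.
A = 3 and Z = 1 is H-3 — a triton.

triton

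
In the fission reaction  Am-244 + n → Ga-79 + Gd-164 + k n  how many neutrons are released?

Conserve mass number: 245 = 79 + 164 + k, so k = 245 − 243 = 2.
Check atomic number: 95 = 31 + 64 + 0 = 95. ✓

2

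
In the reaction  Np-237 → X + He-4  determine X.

Conserve mass number: 237 = A + 4, so A = 233.
Conserve atomic number: 93 = Z + 2, so Z = 91.
Z = 91 is protactinium, so the species is Pa-233.

Pa-233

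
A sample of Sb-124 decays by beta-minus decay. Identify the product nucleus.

Beta-minus decay: mass number changes by +0, atomic number by +1.
A: 124 = 124; Z: 51 + 1 = 52.
Z = 52 is tellurium, so the daughter is Te-124.

Te-124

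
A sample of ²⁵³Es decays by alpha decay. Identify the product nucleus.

Bk-249

Alpha decay: mass number changes by -4, atomic number by -2.
A: 253 − 4 = 249; Z: 99 − 2 = 97.
Z = 97 is berkelium, so the daughter is ²⁴⁹Bk.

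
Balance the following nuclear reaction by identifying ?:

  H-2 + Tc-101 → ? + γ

Conserve mass number: 2 + 101 = A + 0, so A = 103.
Conserve atomic number: 1 + 43 = Z + 0, so Z = 44.
Z = 44 is ruthenium, so the species is Ru-103.

Ru-103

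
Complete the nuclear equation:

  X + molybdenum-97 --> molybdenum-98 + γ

neutron

Conserve mass number: A + 97 = 98 + 0, so A = 1.
Conserve atomic number: Z + 42 = 42 + 0, so Z = 0.
A = 1 and Z = 0 is neutron — a neutron.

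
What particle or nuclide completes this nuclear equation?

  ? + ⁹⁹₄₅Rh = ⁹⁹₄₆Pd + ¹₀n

proton

Conserve mass number: A + 99 = 99 + 1, so A = 1.
Conserve atomic number: Z + 45 = 46 + 0, so Z = 1.
A = 1 and Z = 1 is ¹₁H — a proton.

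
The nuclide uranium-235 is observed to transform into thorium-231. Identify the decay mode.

alpha decay

ΔA = 231 − 235 = -4; ΔZ = 90 − 92 = -2.
A drops by 4 and Z drops by 2 — the signature of alpha emission.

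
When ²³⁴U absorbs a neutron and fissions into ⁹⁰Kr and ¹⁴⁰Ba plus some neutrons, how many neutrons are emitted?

Conserve mass number: 235 = 90 + 140 + k, so k = 235 − 230 = 5.
Check atomic number: 92 = 36 + 56 + 0 = 92. ✓

5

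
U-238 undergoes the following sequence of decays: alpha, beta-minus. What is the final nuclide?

Pa-234

Start: (A, Z) = (238, 92).
After α: (234, 90).
After β⁻: (234, 91).
Z = 91 is protactinium.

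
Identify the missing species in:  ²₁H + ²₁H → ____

He-4

Conserve mass number: 2 + 2 = A, so A = 4.
Conserve atomic number: 1 + 1 = Z, so Z = 2.
A = 4 and Z = 2 is ⁴₂He — an alpha particle.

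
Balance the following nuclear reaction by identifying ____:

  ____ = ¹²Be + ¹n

Conserve mass number: A = 12 + 1, so A = 13.
Conserve atomic number: Z = 4 + 0, so Z = 4.
Z = 4 is beryllium, so the species is ¹³Be.

Be-13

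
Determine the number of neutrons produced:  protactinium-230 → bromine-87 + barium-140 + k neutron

Conserve mass number: 230 = 87 + 140 + k, so k = 230 − 227 = 3.
Check atomic number: 91 = 35 + 56 + 0 = 91. ✓

3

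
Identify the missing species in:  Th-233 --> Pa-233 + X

Conserve mass number: 233 = 233 + A, so A = 0.
Conserve atomic number: 90 = 91 + Z, so Z = -1.
A = 0 and Z = -1 is e⁻ — a beta-minus particle.

beta-minus particle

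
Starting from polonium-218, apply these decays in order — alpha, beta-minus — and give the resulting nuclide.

Start: (A, Z) = (218, 84).
After α: (214, 82).
After β⁻: (214, 83).
Z = 83 is bismuth.

Bi-214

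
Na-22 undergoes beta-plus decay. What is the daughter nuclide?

Beta-plus decay: mass number changes by +0, atomic number by -1.
A: 22 = 22; Z: 11 − 1 = 10.
Z = 10 is neon, so the daughter is Ne-22.

Ne-22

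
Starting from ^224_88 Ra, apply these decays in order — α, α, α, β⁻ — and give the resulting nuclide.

Start: (A, Z) = (224, 88).
After α: (220, 86).
After α: (216, 84).
After α: (212, 82).
After β⁻: (212, 83).
Z = 83 is bismuth.

Bi-212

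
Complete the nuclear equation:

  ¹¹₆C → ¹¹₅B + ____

Conserve mass number: 11 = 11 + A, so A = 0.
Conserve atomic number: 6 = 5 + Z, so Z = 1.
A = 0 and Z = 1 is ⁰₁e — a positron.

positron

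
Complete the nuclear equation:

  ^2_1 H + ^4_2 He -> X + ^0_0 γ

Conserve mass number: 2 + 4 = A + 0, so A = 6.
Conserve atomic number: 1 + 2 = Z + 0, so Z = 3.
Z = 3 is lithium, so the species is ^6_3 Li.

Li-6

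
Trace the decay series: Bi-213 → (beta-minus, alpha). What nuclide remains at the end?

Pb-209

Start: (A, Z) = (213, 83).
After β⁻: (213, 84).
After α: (209, 82).
Z = 82 is lead.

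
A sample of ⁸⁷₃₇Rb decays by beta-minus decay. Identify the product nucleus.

Sr-87

Beta-minus decay: mass number changes by +0, atomic number by +1.
A: 87 = 87; Z: 37 + 1 = 38.
Z = 38 is strontium, so the daughter is ⁸⁷₃₈Sr.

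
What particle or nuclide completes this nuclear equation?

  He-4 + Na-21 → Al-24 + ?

neutron

Conserve mass number: 4 + 21 = 24 + A, so A = 1.
Conserve atomic number: 2 + 11 = 13 + Z, so Z = 0.
A = 1 and Z = 0 is n — a neutron.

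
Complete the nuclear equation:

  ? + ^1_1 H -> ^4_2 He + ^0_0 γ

Conserve mass number: A + 1 = 4 + 0, so A = 3.
Conserve atomic number: Z + 1 = 2 + 0, so Z = 1.
A = 3 and Z = 1 is ^3_1 H — a triton.

triton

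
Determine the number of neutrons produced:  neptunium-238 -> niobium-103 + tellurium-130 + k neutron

Conserve mass number: 238 = 103 + 130 + k, so k = 238 − 233 = 5.
Check atomic number: 93 = 41 + 52 + 0 = 93. ✓

5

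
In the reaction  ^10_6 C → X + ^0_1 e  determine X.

Conserve mass number: 10 = A + 0, so A = 10.
Conserve atomic number: 6 = Z + 1, so Z = 5.
Z = 5 is boron, so the species is ^10_5 B.

B-10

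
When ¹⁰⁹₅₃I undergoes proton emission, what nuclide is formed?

Proton emission: mass number changes by -1, atomic number by -1.
A: 109 − 1 = 108; Z: 53 − 1 = 52.
Z = 52 is tellurium, so the daughter is ¹⁰⁸₅₂Te.

Te-108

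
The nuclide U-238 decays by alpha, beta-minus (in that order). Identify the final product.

Pa-234

Start: (A, Z) = (238, 92).
After α: (234, 90).
After β⁻: (234, 91).
Z = 91 is protactinium.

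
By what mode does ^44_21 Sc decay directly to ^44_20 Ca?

beta-plus decay or electron capture

ΔA = 44 − 44 = 0; ΔZ = 20 − 21 = -1.
A is unchanged and Z drops by 1 — a proton has become a neutron (β⁺ emission or electron capture).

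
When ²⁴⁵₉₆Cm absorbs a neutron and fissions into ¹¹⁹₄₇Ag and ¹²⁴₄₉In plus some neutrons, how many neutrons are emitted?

3

Conserve mass number: 246 = 119 + 124 + k, so k = 246 − 243 = 3.
Check atomic number: 96 = 47 + 49 + 0 = 96. ✓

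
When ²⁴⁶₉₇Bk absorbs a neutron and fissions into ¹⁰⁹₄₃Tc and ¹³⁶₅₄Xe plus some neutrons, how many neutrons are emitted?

2

Conserve mass number: 247 = 109 + 136 + k, so k = 247 − 245 = 2.
Check atomic number: 97 = 43 + 54 + 0 = 97. ✓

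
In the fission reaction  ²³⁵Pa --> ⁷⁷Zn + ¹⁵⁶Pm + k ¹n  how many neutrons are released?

2

Conserve mass number: 235 = 77 + 156 + k, so k = 235 − 233 = 2.
Check atomic number: 91 = 30 + 61 + 0 = 91. ✓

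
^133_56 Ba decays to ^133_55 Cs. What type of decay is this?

ΔA = 133 − 133 = 0; ΔZ = 55 − 56 = -1.
A is unchanged and Z drops by 1 — a proton has become a neutron (β⁺ emission or electron capture).

beta-plus decay or electron capture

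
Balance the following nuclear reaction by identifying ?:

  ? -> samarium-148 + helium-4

Conserve mass number: A = 148 + 4, so A = 152.
Conserve atomic number: Z = 62 + 2, so Z = 64.
Z = 64 is gadolinium, so the species is gadolinium-152.

Gd-152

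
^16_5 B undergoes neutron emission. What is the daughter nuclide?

Neutron emission: mass number changes by -1, atomic number by +0.
A: 16 − 1 = 15; Z: 5 = 5.
Z = 5 is boron, so the daughter is ^15_5 B.

B-15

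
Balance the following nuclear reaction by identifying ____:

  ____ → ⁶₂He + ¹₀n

Conserve mass number: A = 6 + 1, so A = 7.
Conserve atomic number: Z = 2 + 0, so Z = 2.
Z = 2 is helium, so the species is ⁷₂He.

He-7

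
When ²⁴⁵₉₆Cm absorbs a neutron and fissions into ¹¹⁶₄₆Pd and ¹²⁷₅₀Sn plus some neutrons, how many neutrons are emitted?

Conserve mass number: 246 = 116 + 127 + k, so k = 246 − 243 = 3.
Check atomic number: 96 = 46 + 50 + 0 = 96. ✓

3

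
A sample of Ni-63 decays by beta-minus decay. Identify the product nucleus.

Cu-63

Beta-minus decay: mass number changes by +0, atomic number by +1.
A: 63 = 63; Z: 28 + 1 = 29.
Z = 29 is copper, so the daughter is Cu-63.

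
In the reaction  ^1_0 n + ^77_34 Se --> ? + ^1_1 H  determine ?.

Conserve mass number: 1 + 77 = A + 1, so A = 77.
Conserve atomic number: 0 + 34 = Z + 1, so Z = 33.
Z = 33 is arsenic, so the species is ^77_33 As.

As-77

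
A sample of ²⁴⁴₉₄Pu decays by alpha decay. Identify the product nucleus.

Alpha decay: mass number changes by -4, atomic number by -2.
A: 244 − 4 = 240; Z: 94 − 2 = 92.
Z = 92 is uranium, so the daughter is ²⁴⁰₉₂U.

U-240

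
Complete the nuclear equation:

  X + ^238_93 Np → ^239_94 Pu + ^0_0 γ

Conserve mass number: A + 238 = 239 + 0, so A = 1.
Conserve atomic number: Z + 93 = 94 + 0, so Z = 1.
A = 1 and Z = 1 is ^1_1 H — a proton.

proton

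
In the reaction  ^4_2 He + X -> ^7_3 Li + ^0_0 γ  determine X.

triton

Conserve mass number: 4 + A = 7 + 0, so A = 3.
Conserve atomic number: 2 + Z = 3 + 0, so Z = 1.
A = 3 and Z = 1 is ^3_1 H — a triton.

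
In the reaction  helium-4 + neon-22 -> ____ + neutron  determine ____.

Mg-25

Conserve mass number: 4 + 22 = A + 1, so A = 25.
Conserve atomic number: 2 + 10 = Z + 0, so Z = 12.
Z = 12 is magnesium, so the species is magnesium-25.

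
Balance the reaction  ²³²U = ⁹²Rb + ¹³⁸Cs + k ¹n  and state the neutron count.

2

Conserve mass number: 232 = 92 + 138 + k, so k = 232 − 230 = 2.
Check atomic number: 92 = 37 + 55 + 0 = 92. ✓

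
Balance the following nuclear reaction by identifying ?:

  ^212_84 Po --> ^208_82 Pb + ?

alpha particle

Conserve mass number: 212 = 208 + A, so A = 4.
Conserve atomic number: 84 = 82 + Z, so Z = 2.
A = 4 and Z = 2 is ^4_2 He — an alpha particle.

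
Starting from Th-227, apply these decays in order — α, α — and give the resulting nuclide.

Start: (A, Z) = (227, 90).
After α: (223, 88).
After α: (219, 86).
Z = 86 is radon.

Rn-219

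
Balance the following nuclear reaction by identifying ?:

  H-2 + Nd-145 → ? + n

Pm-146

Conserve mass number: 2 + 145 = A + 1, so A = 146.
Conserve atomic number: 1 + 60 = Z + 0, so Z = 61.
Z = 61 is promethium, so the species is Pm-146.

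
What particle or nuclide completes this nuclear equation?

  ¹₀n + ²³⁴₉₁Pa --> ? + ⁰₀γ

Conserve mass number: 1 + 234 = A + 0, so A = 235.
Conserve atomic number: 0 + 91 = Z + 0, so Z = 91.
Z = 91 is protactinium, so the species is ²³⁵₉₁Pa.

Pa-235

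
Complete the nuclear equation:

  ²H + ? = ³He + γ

proton

Conserve mass number: 2 + A = 3 + 0, so A = 1.
Conserve atomic number: 1 + Z = 2 + 0, so Z = 1.
A = 1 and Z = 1 is ¹H — a proton.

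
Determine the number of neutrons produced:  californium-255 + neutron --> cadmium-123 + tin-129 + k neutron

4

Conserve mass number: 256 = 123 + 129 + k, so k = 256 − 252 = 4.
Check atomic number: 98 = 48 + 50 + 0 = 98. ✓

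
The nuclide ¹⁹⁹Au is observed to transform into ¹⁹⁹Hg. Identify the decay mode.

beta-minus decay

ΔA = 199 − 199 = 0; ΔZ = 80 − 79 = +1.
A is unchanged and Z rises by 1 — a neutron has become a proton (β⁻ decay).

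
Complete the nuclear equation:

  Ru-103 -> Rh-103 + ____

Conserve mass number: 103 = 103 + A, so A = 0.
Conserve atomic number: 44 = 45 + Z, so Z = -1.
A = 0 and Z = -1 is e⁻ — a beta-minus particle.

beta-minus particle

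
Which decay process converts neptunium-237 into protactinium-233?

alpha decay

ΔA = 233 − 237 = -4; ΔZ = 91 − 93 = -2.
A drops by 4 and Z drops by 2 — the signature of alpha emission.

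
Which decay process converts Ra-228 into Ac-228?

beta-minus decay

ΔA = 228 − 228 = 0; ΔZ = 89 − 88 = +1.
A is unchanged and Z rises by 1 — a neutron has become a proton (β⁻ decay).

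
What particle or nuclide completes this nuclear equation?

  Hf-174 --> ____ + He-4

Yb-170

Conserve mass number: 174 = A + 4, so A = 170.
Conserve atomic number: 72 = Z + 2, so Z = 70.
Z = 70 is ytterbium, so the species is Yb-170.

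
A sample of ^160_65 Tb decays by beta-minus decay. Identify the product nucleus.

Dy-160

Beta-minus decay: mass number changes by +0, atomic number by +1.
A: 160 = 160; Z: 65 + 1 = 66.
Z = 66 is dysprosium, so the daughter is ^160_66 Dy.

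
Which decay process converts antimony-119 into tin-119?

ΔA = 119 − 119 = 0; ΔZ = 50 − 51 = -1.
A is unchanged and Z drops by 1 — a proton has become a neutron (β⁺ emission or electron capture).

beta-plus decay or electron capture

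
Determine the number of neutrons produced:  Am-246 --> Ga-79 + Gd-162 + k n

5

Conserve mass number: 246 = 79 + 162 + k, so k = 246 − 241 = 5.
Check atomic number: 95 = 31 + 64 + 0 = 95. ✓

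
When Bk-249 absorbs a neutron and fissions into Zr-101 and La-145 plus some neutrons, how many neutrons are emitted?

Conserve mass number: 250 = 101 + 145 + k, so k = 250 − 246 = 4.
Check atomic number: 97 = 40 + 57 + 0 = 97. ✓

4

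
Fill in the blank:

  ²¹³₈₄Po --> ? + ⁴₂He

Conserve mass number: 213 = A + 4, so A = 209.
Conserve atomic number: 84 = Z + 2, so Z = 82.
Z = 82 is lead, so the species is ²⁰⁹₈₂Pb.

Pb-209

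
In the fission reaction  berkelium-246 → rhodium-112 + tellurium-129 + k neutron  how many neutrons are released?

Conserve mass number: 246 = 112 + 129 + k, so k = 246 − 241 = 5.
Check atomic number: 97 = 45 + 52 + 0 = 97. ✓

5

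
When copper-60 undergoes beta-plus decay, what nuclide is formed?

Beta-plus decay: mass number changes by +0, atomic number by -1.
A: 60 = 60; Z: 29 − 1 = 28.
Z = 28 is nickel, so the daughter is nickel-60.

Ni-60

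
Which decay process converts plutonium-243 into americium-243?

beta-minus decay

ΔA = 243 − 243 = 0; ΔZ = 95 − 94 = +1.
A is unchanged and Z rises by 1 — a neutron has become a proton (β⁻ decay).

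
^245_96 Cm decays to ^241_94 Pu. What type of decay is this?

ΔA = 241 − 245 = -4; ΔZ = 94 − 96 = -2.
A drops by 4 and Z drops by 2 — the signature of alpha emission.

alpha decay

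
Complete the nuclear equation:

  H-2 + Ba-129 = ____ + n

Conserve mass number: 2 + 129 = A + 1, so A = 130.
Conserve atomic number: 1 + 56 = Z + 0, so Z = 57.
Z = 57 is lanthanum, so the species is La-130.

La-130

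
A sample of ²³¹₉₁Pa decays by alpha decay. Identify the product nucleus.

Alpha decay: mass number changes by -4, atomic number by -2.
A: 231 − 4 = 227; Z: 91 − 2 = 89.
Z = 89 is actinium, so the daughter is ²²⁷₈₉Ac.

Ac-227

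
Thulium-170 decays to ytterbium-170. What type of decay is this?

beta-minus decay

ΔA = 170 − 170 = 0; ΔZ = 70 − 69 = +1.
A is unchanged and Z rises by 1 — a neutron has become a proton (β⁻ decay).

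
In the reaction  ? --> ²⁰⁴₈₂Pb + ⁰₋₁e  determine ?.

Conserve mass number: A = 204 + 0, so A = 204.
Conserve atomic number: Z = 82 − 1, so Z = 81.
Z = 81 is thallium, so the species is ²⁰⁴₈₁Tl.

Tl-204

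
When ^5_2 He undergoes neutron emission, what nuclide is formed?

He-4

Neutron emission: mass number changes by -1, atomic number by +0.
A: 5 − 1 = 4; Z: 2 = 2.
Z = 2 is helium, so the daughter is ^4_2 He.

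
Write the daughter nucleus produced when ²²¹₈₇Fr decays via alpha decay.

Alpha decay: mass number changes by -4, atomic number by -2.
A: 221 − 4 = 217; Z: 87 − 2 = 85.
Z = 85 is astatine, so the daughter is ²¹⁷₈₅At.

At-217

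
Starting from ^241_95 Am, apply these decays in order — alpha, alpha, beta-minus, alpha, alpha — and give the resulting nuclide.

Start: (A, Z) = (241, 95).
After α: (237, 93).
After α: (233, 91).
After β⁻: (233, 92).
After α: (229, 90).
After α: (225, 88).
Z = 88 is radium.

Ra-225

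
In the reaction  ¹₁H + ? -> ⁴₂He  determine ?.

triton

Conserve mass number: 1 + A = 4, so A = 3.
Conserve atomic number: 1 + Z = 2, so Z = 1.
A = 3 and Z = 1 is ³₁H — a triton.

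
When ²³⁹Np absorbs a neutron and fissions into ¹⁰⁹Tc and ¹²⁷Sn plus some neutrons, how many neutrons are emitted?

4

Conserve mass number: 240 = 109 + 127 + k, so k = 240 − 236 = 4.
Check atomic number: 93 = 43 + 50 + 0 = 93. ✓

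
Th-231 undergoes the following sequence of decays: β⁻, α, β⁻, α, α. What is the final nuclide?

Start: (A, Z) = (231, 90).
After β⁻: (231, 91).
After α: (227, 89).
After β⁻: (227, 90).
After α: (223, 88).
After α: (219, 86).
Z = 86 is radon.

Rn-219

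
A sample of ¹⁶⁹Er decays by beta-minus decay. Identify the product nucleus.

Beta-minus decay: mass number changes by +0, atomic number by +1.
A: 169 = 169; Z: 68 + 1 = 69.
Z = 69 is thulium, so the daughter is ¹⁶⁹Tm.

Tm-169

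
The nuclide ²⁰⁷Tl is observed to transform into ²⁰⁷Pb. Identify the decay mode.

ΔA = 207 − 207 = 0; ΔZ = 82 − 81 = +1.
A is unchanged and Z rises by 1 — a neutron has become a proton (β⁻ decay).

beta-minus decay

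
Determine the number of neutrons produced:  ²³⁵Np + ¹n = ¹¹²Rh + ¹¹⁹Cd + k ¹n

Conserve mass number: 236 = 112 + 119 + k, so k = 236 − 231 = 5.
Check atomic number: 93 = 45 + 48 + 0 = 93. ✓

5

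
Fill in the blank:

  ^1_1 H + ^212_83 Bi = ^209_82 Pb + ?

alpha particle

Conserve mass number: 1 + 212 = 209 + A, so A = 4.
Conserve atomic number: 1 + 83 = 82 + Z, so Z = 2.
A = 4 and Z = 2 is ^4_2 He — an alpha particle.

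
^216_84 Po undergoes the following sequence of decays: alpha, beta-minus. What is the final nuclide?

Start: (A, Z) = (216, 84).
After α: (212, 82).
After β⁻: (212, 83).
Z = 83 is bismuth.

Bi-212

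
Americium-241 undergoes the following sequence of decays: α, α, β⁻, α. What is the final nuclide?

Start: (A, Z) = (241, 95).
After α: (237, 93).
After α: (233, 91).
After β⁻: (233, 92).
After α: (229, 90).
Z = 90 is thorium.

Th-229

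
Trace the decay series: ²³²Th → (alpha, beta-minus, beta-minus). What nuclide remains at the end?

Th-228

Start: (A, Z) = (232, 90).
After α: (228, 88).
After β⁻: (228, 89).
After β⁻: (228, 90).
Z = 90 is thorium.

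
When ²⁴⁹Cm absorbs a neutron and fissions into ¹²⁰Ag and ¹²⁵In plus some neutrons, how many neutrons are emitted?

5

Conserve mass number: 250 = 120 + 125 + k, so k = 250 − 245 = 5.
Check atomic number: 96 = 47 + 49 + 0 = 96. ✓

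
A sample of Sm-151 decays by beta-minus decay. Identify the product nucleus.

Eu-151

Beta-minus decay: mass number changes by +0, atomic number by +1.
A: 151 = 151; Z: 62 + 1 = 63.
Z = 63 is europium, so the daughter is Eu-151.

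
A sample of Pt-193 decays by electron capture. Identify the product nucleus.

Electron capture: mass number changes by +0, atomic number by -1.
A: 193 = 193; Z: 78 − 1 = 77.
Z = 77 is iridium, so the daughter is Ir-193.

Ir-193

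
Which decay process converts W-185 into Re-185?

beta-minus decay

ΔA = 185 − 185 = 0; ΔZ = 75 − 74 = +1.
A is unchanged and Z rises by 1 — a neutron has become a proton (β⁻ decay).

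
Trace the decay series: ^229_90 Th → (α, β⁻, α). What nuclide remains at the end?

Fr-221

Start: (A, Z) = (229, 90).
After α: (225, 88).
After β⁻: (225, 89).
After α: (221, 87).
Z = 87 is francium.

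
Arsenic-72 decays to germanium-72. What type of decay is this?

beta-plus decay or electron capture

ΔA = 72 − 72 = 0; ΔZ = 32 − 33 = -1.
A is unchanged and Z drops by 1 — a proton has become a neutron (β⁺ emission or electron capture).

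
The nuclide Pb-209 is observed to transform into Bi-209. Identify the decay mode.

beta-minus decay

ΔA = 209 − 209 = 0; ΔZ = 83 − 82 = +1.
A is unchanged and Z rises by 1 — a neutron has become a proton (β⁻ decay).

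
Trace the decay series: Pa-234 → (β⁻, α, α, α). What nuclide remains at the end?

Start: (A, Z) = (234, 91).
After β⁻: (234, 92).
After α: (230, 90).
After α: (226, 88).
After α: (222, 86).
Z = 86 is radon.

Rn-222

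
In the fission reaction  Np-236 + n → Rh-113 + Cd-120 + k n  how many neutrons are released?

Conserve mass number: 237 = 113 + 120 + k, so k = 237 − 233 = 4.
Check atomic number: 93 = 45 + 48 + 0 = 93. ✓

4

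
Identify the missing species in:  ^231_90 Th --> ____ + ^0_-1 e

Pa-231

Conserve mass number: 231 = A + 0, so A = 231.
Conserve atomic number: 90 = Z − 1, so Z = 91.
Z = 91 is protactinium, so the species is ^231_91 Pa.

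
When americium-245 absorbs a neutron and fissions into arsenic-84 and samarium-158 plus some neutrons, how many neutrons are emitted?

Conserve mass number: 246 = 84 + 158 + k, so k = 246 − 242 = 4.
Check atomic number: 95 = 33 + 62 + 0 = 95. ✓

4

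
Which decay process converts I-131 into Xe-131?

beta-minus decay

ΔA = 131 − 131 = 0; ΔZ = 54 − 53 = +1.
A is unchanged and Z rises by 1 — a neutron has become a proton (β⁻ decay).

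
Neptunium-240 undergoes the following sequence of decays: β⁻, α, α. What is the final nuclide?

Start: (A, Z) = (240, 93).
After β⁻: (240, 94).
After α: (236, 92).
After α: (232, 90).
Z = 90 is thorium.

Th-232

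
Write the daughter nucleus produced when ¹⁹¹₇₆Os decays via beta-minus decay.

Beta-minus decay: mass number changes by +0, atomic number by +1.
A: 191 = 191; Z: 76 + 1 = 77.
Z = 77 is iridium, so the daughter is ¹⁹¹₇₇Ir.

Ir-191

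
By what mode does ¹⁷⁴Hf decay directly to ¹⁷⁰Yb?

ΔA = 170 − 174 = -4; ΔZ = 70 − 72 = -2.
A drops by 4 and Z drops by 2 — the signature of alpha emission.

alpha decay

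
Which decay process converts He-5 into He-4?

neutron emission

ΔA = 4 − 5 = -1; ΔZ = 2 − 2 = +0.
A drops by 1 with Z unchanged — a neutron was emitted.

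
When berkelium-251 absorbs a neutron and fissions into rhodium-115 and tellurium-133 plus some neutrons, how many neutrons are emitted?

Conserve mass number: 252 = 115 + 133 + k, so k = 252 − 248 = 4.
Check atomic number: 97 = 45 + 52 + 0 = 97. ✓

4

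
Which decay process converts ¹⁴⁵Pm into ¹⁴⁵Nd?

ΔA = 145 − 145 = 0; ΔZ = 60 − 61 = -1.
A is unchanged and Z drops by 1 — a proton has become a neutron (β⁺ emission or electron capture).

beta-plus decay or electron capture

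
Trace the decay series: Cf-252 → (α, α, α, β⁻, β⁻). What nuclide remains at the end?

Start: (A, Z) = (252, 98).
After α: (248, 96).
After α: (244, 94).
After α: (240, 92).
After β⁻: (240, 93).
After β⁻: (240, 94).
Z = 94 is plutonium.

Pu-240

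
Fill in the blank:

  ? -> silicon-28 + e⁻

Conserve mass number: A = 28 + 0, so A = 28.
Conserve atomic number: Z = 14 − 1, so Z = 13.
Z = 13 is aluminium, so the species is aluminium-28.

Al-28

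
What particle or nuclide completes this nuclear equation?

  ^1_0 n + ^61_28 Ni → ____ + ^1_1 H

Conserve mass number: 1 + 61 = A + 1, so A = 61.
Conserve atomic number: 0 + 28 = Z + 1, so Z = 27.
Z = 27 is cobalt, so the species is ^61_27 Co.

Co-61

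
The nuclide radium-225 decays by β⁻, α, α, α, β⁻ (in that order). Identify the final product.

Po-213

Start: (A, Z) = (225, 88).
After β⁻: (225, 89).
After α: (221, 87).
After α: (217, 85).
After α: (213, 83).
After β⁻: (213, 84).
Z = 84 is polonium.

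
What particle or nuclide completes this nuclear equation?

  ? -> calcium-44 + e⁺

Sc-44

Conserve mass number: A = 44 + 0, so A = 44.
Conserve atomic number: Z = 20 + 1, so Z = 21.
Z = 21 is scandium, so the species is scandium-44.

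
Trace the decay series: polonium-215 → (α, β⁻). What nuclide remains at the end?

Bi-211

Start: (A, Z) = (215, 84).
After α: (211, 82).
After β⁻: (211, 83).
Z = 83 is bismuth.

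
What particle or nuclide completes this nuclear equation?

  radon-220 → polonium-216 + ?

Conserve mass number: 220 = 216 + A, so A = 4.
Conserve atomic number: 86 = 84 + Z, so Z = 2.
A = 4 and Z = 2 is helium-4 — an alpha particle.

alpha particle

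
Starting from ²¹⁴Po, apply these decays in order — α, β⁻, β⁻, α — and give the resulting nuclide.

Pb-206

Start: (A, Z) = (214, 84).
After α: (210, 82).
After β⁻: (210, 83).
After β⁻: (210, 84).
After α: (206, 82).
Z = 82 is lead.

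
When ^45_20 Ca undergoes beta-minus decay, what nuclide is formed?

Beta-minus decay: mass number changes by +0, atomic number by +1.
A: 45 = 45; Z: 20 + 1 = 21.
Z = 21 is scandium, so the daughter is ^45_21 Sc.

Sc-45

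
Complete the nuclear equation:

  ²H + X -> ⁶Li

alpha particle

Conserve mass number: 2 + A = 6, so A = 4.
Conserve atomic number: 1 + Z = 3, so Z = 2.
A = 4 and Z = 2 is ⁴He — an alpha particle.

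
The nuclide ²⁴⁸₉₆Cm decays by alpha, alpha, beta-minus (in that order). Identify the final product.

Start: (A, Z) = (248, 96).
After α: (244, 94).
After α: (240, 92).
After β⁻: (240, 93).
Z = 93 is neptunium.

Np-240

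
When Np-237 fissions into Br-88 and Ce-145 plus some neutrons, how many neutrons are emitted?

Conserve mass number: 237 = 88 + 145 + k, so k = 237 − 233 = 4.
Check atomic number: 93 = 35 + 58 + 0 = 93. ✓

4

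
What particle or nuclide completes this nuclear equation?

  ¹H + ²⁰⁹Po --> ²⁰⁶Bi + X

alpha particle

Conserve mass number: 1 + 209 = 206 + A, so A = 4.
Conserve atomic number: 1 + 84 = 83 + Z, so Z = 2.
A = 4 and Z = 2 is ⁴He — an alpha particle.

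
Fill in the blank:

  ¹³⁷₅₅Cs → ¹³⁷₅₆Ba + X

beta-minus particle

Conserve mass number: 137 = 137 + A, so A = 0.
Conserve atomic number: 55 = 56 + Z, so Z = -1.
A = 0 and Z = -1 is ⁰₋₁e — a beta-minus particle.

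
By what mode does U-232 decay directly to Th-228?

ΔA = 228 − 232 = -4; ΔZ = 90 − 92 = -2.
A drops by 4 and Z drops by 2 — the signature of alpha emission.

alpha decay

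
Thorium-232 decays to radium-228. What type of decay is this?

alpha decay

ΔA = 228 − 232 = -4; ΔZ = 88 − 90 = -2.
A drops by 4 and Z drops by 2 — the signature of alpha emission.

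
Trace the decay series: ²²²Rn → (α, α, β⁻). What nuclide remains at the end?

Bi-214

Start: (A, Z) = (222, 86).
After α: (218, 84).
After α: (214, 82).
After β⁻: (214, 83).
Z = 83 is bismuth.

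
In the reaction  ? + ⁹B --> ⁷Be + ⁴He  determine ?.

Conserve mass number: A + 9 = 7 + 4, so A = 2.
Conserve atomic number: Z + 5 = 4 + 2, so Z = 1.
A = 2 and Z = 1 is ²H — a deuteron.

deuteron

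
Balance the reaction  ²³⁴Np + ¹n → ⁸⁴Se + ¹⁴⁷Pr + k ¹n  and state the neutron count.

4

Conserve mass number: 235 = 84 + 147 + k, so k = 235 − 231 = 4.
Check atomic number: 93 = 34 + 59 + 0 = 93. ✓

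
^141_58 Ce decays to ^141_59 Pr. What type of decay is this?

beta-minus decay

ΔA = 141 − 141 = 0; ΔZ = 59 − 58 = +1.
A is unchanged and Z rises by 1 — a neutron has become a proton (β⁻ decay).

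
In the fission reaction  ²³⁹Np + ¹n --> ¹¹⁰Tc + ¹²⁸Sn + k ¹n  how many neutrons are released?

2

Conserve mass number: 240 = 110 + 128 + k, so k = 240 − 238 = 2.
Check atomic number: 93 = 43 + 50 + 0 = 93. ✓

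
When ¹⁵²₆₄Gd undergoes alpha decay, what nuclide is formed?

Alpha decay: mass number changes by -4, atomic number by -2.
A: 152 − 4 = 148; Z: 64 − 2 = 62.
Z = 62 is samarium, so the daughter is ¹⁴⁸₆₂Sm.

Sm-148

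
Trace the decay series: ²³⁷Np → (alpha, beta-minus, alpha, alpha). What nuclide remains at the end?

Ra-225

Start: (A, Z) = (237, 93).
After α: (233, 91).
After β⁻: (233, 92).
After α: (229, 90).
After α: (225, 88).
Z = 88 is radium.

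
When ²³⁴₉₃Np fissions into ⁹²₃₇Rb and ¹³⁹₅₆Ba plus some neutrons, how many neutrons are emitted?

3

Conserve mass number: 234 = 92 + 139 + k, so k = 234 − 231 = 3.
Check atomic number: 93 = 37 + 56 + 0 = 93. ✓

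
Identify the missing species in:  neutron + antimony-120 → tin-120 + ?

proton

Conserve mass number: 1 + 120 = 120 + A, so A = 1.
Conserve atomic number: 0 + 51 = 50 + Z, so Z = 1.
A = 1 and Z = 1 is hydrogen-1 — a proton.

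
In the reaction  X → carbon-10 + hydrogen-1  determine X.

N-11

Conserve mass number: A = 10 + 1, so A = 11.
Conserve atomic number: Z = 6 + 1, so Z = 7.
Z = 7 is nitrogen, so the species is nitrogen-11.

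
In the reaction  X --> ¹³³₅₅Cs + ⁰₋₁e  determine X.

Xe-133

Conserve mass number: A = 133 + 0, so A = 133.
Conserve atomic number: Z = 55 − 1, so Z = 54.
Z = 54 is xenon, so the species is ¹³³₅₄Xe.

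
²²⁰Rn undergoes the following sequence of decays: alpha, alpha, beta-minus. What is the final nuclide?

Bi-212

Start: (A, Z) = (220, 86).
After α: (216, 84).
After α: (212, 82).
After β⁻: (212, 83).
Z = 83 is bismuth.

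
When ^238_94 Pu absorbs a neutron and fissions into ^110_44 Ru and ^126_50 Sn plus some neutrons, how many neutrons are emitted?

Conserve mass number: 239 = 110 + 126 + k, so k = 239 − 236 = 3.
Check atomic number: 94 = 44 + 50 + 0 = 94. ✓

3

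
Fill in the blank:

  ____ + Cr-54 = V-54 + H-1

neutron

Conserve mass number: A + 54 = 54 + 1, so A = 1.
Conserve atomic number: Z + 24 = 23 + 1, so Z = 0.
A = 1 and Z = 0 is n — a neutron.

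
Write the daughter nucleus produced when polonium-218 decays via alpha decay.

Alpha decay: mass number changes by -4, atomic number by -2.
A: 218 − 4 = 214; Z: 84 − 2 = 82.
Z = 82 is lead, so the daughter is lead-214.

Pb-214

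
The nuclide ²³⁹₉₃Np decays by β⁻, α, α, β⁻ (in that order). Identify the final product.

Start: (A, Z) = (239, 93).
After β⁻: (239, 94).
After α: (235, 92).
After α: (231, 90).
After β⁻: (231, 91).
Z = 91 is protactinium.

Pa-231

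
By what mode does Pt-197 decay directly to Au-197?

ΔA = 197 − 197 = 0; ΔZ = 79 − 78 = +1.
A is unchanged and Z rises by 1 — a neutron has become a proton (β⁻ decay).

beta-minus decay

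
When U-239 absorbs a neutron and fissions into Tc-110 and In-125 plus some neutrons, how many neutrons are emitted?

5

Conserve mass number: 240 = 110 + 125 + k, so k = 240 − 235 = 5.
Check atomic number: 92 = 43 + 49 + 0 = 92. ✓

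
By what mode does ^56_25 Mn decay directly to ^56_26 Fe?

ΔA = 56 − 56 = 0; ΔZ = 26 − 25 = +1.
A is unchanged and Z rises by 1 — a neutron has become a proton (β⁻ decay).

beta-minus decay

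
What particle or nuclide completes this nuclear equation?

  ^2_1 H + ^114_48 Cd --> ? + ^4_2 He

Conserve mass number: 2 + 114 = A + 4, so A = 112.
Conserve atomic number: 1 + 48 = Z + 2, so Z = 47.
Z = 47 is silver, so the species is ^112_47 Ag.

Ag-112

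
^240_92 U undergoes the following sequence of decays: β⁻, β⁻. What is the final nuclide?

Start: (A, Z) = (240, 92).
After β⁻: (240, 93).
After β⁻: (240, 94).
Z = 94 is plutonium.

Pu-240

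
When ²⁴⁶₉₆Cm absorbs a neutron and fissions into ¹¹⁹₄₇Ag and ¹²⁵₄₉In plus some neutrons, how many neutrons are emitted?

3

Conserve mass number: 247 = 119 + 125 + k, so k = 247 − 244 = 3.
Check atomic number: 96 = 47 + 49 + 0 = 96. ✓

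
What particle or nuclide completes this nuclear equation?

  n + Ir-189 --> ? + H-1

Os-189

Conserve mass number: 1 + 189 = A + 1, so A = 189.
Conserve atomic number: 0 + 77 = Z + 1, so Z = 76.
Z = 76 is osmium, so the species is Os-189.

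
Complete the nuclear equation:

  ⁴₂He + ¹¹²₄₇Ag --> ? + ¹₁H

Cd-115

Conserve mass number: 4 + 112 = A + 1, so A = 115.
Conserve atomic number: 2 + 47 = Z + 1, so Z = 48.
Z = 48 is cadmium, so the species is ¹¹⁵₄₈Cd.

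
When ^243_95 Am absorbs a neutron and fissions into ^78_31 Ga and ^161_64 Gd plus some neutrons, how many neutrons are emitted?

5

Conserve mass number: 244 = 78 + 161 + k, so k = 244 − 239 = 5.
Check atomic number: 95 = 31 + 64 + 0 = 95. ✓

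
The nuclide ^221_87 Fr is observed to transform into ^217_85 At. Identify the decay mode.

ΔA = 217 − 221 = -4; ΔZ = 85 − 87 = -2.
A drops by 4 and Z drops by 2 — the signature of alpha emission.

alpha decay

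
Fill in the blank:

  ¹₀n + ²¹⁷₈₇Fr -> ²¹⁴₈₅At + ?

alpha particle

Conserve mass number: 1 + 217 = 214 + A, so A = 4.
Conserve atomic number: 0 + 87 = 85 + Z, so Z = 2.
A = 4 and Z = 2 is ⁴₂He — an alpha particle.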